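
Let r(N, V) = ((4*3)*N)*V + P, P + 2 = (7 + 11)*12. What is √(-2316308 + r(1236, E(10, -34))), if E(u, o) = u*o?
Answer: I*√7358974 ≈ 2712.7*I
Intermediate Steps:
E(u, o) = o*u
P = 214 (P = -2 + (7 + 11)*12 = -2 + 18*12 = -2 + 216 = 214)
r(N, V) = 214 + 12*N*V (r(N, V) = ((4*3)*N)*V + 214 = (12*N)*V + 214 = 12*N*V + 214 = 214 + 12*N*V)
√(-2316308 + r(1236, E(10, -34))) = √(-2316308 + (214 + 12*1236*(-34*10))) = √(-2316308 + (214 + 12*1236*(-340))) = √(-2316308 + (214 - 5042880)) = √(-2316308 - 5042666) = √(-7358974) = I*√7358974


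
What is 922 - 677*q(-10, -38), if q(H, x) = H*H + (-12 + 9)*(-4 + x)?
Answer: -152080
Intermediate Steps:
q(H, x) = 12 + H**2 - 3*x (q(H, x) = H**2 - 3*(-4 + x) = H**2 + (12 - 3*x) = 12 + H**2 - 3*x)
922 - 677*q(-10, -38) = 922 - 677*(12 + (-10)**2 - 3*(-38)) = 922 - 677*(12 + 100 + 114) = 922 - 677*226 = 922 - 153002 = -152080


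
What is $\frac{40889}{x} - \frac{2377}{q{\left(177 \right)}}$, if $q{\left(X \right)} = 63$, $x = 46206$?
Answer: $- \frac{11917295}{323442} \approx -36.845$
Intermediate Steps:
$\frac{40889}{x} - \frac{2377}{q{\left(177 \right)}} = \frac{40889}{46206} - \frac{2377}{63} = - \frac{11917295}{323442}$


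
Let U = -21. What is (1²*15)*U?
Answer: -315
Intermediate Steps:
(1²*15)*U = (1²*15)*(-21) = (1*15)*(-21) = 15*(-21) = -315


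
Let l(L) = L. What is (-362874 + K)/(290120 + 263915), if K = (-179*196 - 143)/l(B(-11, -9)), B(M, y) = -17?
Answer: -6133631/9418595 ≈ -0.65123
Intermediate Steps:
K = 35227/17 (K = (-179*196 - 143)/(-17) = (-35084 - 143)*(-1/17) = -35227*(-1/17) = 35227/17 ≈ 2072.2)
(-362874 + K)/(290120 + 263915) = (-362874 + 35227/17)/(290120 + 263915) = -6133631/17/554035 = -6133631/17*1/554035 = -6133631/9418595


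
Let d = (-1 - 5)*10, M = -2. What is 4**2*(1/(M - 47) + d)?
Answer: -47056/49 ≈ -960.33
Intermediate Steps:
d = -60 (d = -6*10 = -60)
4**2*(1/(M - 47) + d) = 4**2*(1/(-2 - 47) - 60) = 16*(1/(-49) - 60) = 16*(-1/49 - 60) = 16*(-2941/49) = -47056/49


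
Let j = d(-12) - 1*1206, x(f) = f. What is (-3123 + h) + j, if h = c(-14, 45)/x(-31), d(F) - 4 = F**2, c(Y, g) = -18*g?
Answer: -128801/31 ≈ -4154.9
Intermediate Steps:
d(F) = 4 + F**2
h = 810/31 (h = -18*45/(-31) = -810*(-1/31) = 810/31 ≈ 26.129)
j = -1058 (j = (4 + (-12)**2) - 1*1206 = (4 + 144) - 1206 = 148 - 1206 = -1058)
(-3123 + h) + j = (-3123 + 810/31) - 1058 = -96003/31 - 1058 = -128801/31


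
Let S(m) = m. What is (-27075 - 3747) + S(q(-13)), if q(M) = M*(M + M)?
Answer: -30484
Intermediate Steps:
q(M) = 2*M² (q(M) = M*(2*M) = 2*M²)
(-27075 - 3747) + S(q(-13)) = (-27075 - 3747) + 2*(-13)² = -30822 + 2*169 = -30822 + 338 = -30484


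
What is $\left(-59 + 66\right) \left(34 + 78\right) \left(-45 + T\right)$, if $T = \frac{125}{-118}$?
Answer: $- \frac{2130520}{59} \approx -36111.0$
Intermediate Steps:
$T = - \frac{125}{118}$ ($T = 125 \left(- \frac{1}{118}\right) = - \frac{125}{118} \approx -1.0593$)
$\left(-59 + 66\right) \left(34 + 78\right) \left(-45 + T\right) = \left(-59 + 66\right) \left(34 + 78\right) \left(-45 - \frac{125}{118}\right) = 7 \cdot 112 \left(- \frac{5435}{118}\right) = 784 \left(- \frac{5435}{118}\right) = - \frac{2130520}{59}$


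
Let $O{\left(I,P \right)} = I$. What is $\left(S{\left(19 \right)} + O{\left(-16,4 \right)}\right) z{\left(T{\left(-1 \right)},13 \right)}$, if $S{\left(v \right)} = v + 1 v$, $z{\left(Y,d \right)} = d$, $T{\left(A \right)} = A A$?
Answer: $286$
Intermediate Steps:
$T{\left(A \right)} = A^{2}$
$S{\left(v \right)} = 2 v$ ($S{\left(v \right)} = v + v = 2 v$)
$\left(S{\left(19 \right)} + O{\left(-16,4 \right)}\right) z{\left(T{\left(-1 \right)},13 \right)} = \left(2 \cdot 19 - 16\right) 13 = \left(38 - 16\right) 13 = 22 \cdot 13 = 286$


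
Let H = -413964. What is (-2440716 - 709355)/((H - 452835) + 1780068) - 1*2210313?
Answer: -2018613493268/913269 ≈ -2.2103e+6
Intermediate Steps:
(-2440716 - 709355)/((H - 452835) + 1780068) - 1*2210313 = (-2440716 - 709355)/((-413964 - 452835) + 1780068) - 1*2210313 = -3150071/(-866799 + 1780068) - 2210313 = -3150071/913269 - 2210313 = -2018613493268/913269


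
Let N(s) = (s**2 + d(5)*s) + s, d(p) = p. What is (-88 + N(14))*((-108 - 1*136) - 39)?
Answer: -54336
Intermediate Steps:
N(s) = s**2 + 6*s (N(s) = (s**2 + 5*s) + s = s**2 + 6*s)
(-88 + N(14))*((-108 - 1*136) - 39) = (-88 + 14*(6 + 14))*((-108 - 1*136) - 39) = (-88 + 14*20)*((-108 - 136) - 39) = (-88 + 280)*(-244 - 39) = 192*(-283) = -54336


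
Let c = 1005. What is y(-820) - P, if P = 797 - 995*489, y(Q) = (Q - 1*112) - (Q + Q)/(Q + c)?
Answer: 17938890/37 ≈ 4.8484e+5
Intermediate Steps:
y(Q) = -112 + Q - 2*Q/(1005 + Q) (y(Q) = (Q - 1*112) - (Q + Q)/(Q + 1005) = (Q - 112) - 2*Q/(1005 + Q) = (-112 + Q) - 2*Q/(1005 + Q) = -112 + Q - 2*Q/(1005 + Q))
P = -485758 (P = 797 - 486555 = -485758)
y(-820) - P = (-112560 + (-820)² + 891*(-820))/(1005 - 820) - 1*(-485758) = (-112560 + 672400 - 730620)/185 + 485758 = (1/185)*(-170780) + 485758 = -34156/37 + 485758 = 17938890/37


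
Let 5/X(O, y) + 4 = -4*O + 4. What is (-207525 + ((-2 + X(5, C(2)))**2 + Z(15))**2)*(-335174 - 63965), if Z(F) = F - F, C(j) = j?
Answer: 21202199418621/256 ≈ 8.2821e+10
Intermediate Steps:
Z(F) = 0
X(O, y) = -5/(4*O) (X(O, y) = 5/(-4 + (-4*O + 4)) = 5/(-4 + (4 - 4*O)) = 5/((-4*O)) = 5*(-1/(4*O)) = -5/(4*O))
(-207525 + ((-2 + X(5, C(2)))**2 + Z(15))**2)*(-335174 - 63965) = (-207525 + ((-2 - 5/4/5)**2 + 0)**2)*(-335174 - 63965) = (-207525 + ((-2 - 5/4*1/5)**2 + 0)**2)*(-399139) = (-207525 + ((-2 - 1/4)**2 + 0)**2)*(-399139) = (-207525 + ((-9/4)**2 + 0)**2)*(-399139) = (-207525 + (81/16 + 0)**2)*(-399139) = (-207525 + (81/16)**2)*(-399139) = (-207525 + 6561/256)*(-399139) = -53119839/256*(-399139) = 21202199418621/256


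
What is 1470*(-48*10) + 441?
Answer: -705159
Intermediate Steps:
1470*(-48*10) + 441 = 1470*(-480) + 441 = -705600 + 441 = -705159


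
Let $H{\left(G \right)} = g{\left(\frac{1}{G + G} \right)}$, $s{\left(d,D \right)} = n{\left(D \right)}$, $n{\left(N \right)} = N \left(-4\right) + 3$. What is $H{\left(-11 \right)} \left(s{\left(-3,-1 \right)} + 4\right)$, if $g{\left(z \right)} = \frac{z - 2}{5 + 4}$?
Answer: $- \frac{5}{2} \approx -2.5$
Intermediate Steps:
$n{\left(N \right)} = 3 - 4 N$ ($n{\left(N \right)} = - 4 N + 3 = 3 - 4 N$)
$s{\left(d,D \right)} = 3 - 4 D$
$g{\left(z \right)} = - \frac{2}{9} + \frac{z}{9}$ ($g{\left(z \right)} = \frac{-2 + z}{9} = \left(-2 + z\right) \frac{1}{9} = - \frac{2}{9} + \frac{z}{9}$)
$H{\left(G \right)} = - \frac{2}{9} + \frac{1}{18 G}$ ($H{\left(G \right)} = - \frac{2}{9} + \frac{1}{9 \left(G + G\right)} = - \frac{2}{9} + \frac{1}{9 \cdot 2 G} = - \frac{2}{9} + \frac{\frac{1}{2} \frac{1}{G}}{9} = - \frac{2}{9} + \frac{1}{18 G}$)
$H{\left(-11 \right)} \left(s{\left(-3,-1 \right)} + 4\right) = \frac{1 - -44}{18 \left(-11\right)} \left(\left(3 - -4\right) + 4\right) = \frac{1}{18} \left(- \frac{1}{11}\right) \left(1 + 44\right) \left(\left(3 + 4\right) + 4\right) = \frac{1}{18} \left(- \frac{1}{11}\right) 45 \left(7 + 4\right) = \left(- \frac{5}{22}\right) 11 = - \frac{5}{2}$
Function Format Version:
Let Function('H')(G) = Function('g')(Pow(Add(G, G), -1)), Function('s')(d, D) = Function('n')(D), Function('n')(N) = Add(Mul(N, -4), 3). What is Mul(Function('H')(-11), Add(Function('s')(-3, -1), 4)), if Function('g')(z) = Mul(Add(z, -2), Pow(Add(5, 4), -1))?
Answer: Rational(-5, 2) ≈ -2.5000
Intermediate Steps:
Function('n')(N) = Add(3, Mul(-4, N)) (Function('n')(N) = Add(Mul(-4, N), 3) = Add(3, Mul(-4, N)))
Function('s')(d, D) = Add(3, Mul(-4, D))
Function('g')(z) = Add(Rational(-2, 9), Mul(Rational(1, 9), z)) (Function('g')(z) = Mul(Add(-2, z), Pow(9, -1)) = Mul(Add(-2, z), Rational(1, 9)) = Add(Rational(-2, 9), Mul(Rational(1, 9), z)))
Function('H')(G) = Add(Rational(-2, 9), Mul(Rational(1, 18), Pow(G, -1))) (Function('H')(G) = Add(Rational(-2, 9), Mul(Rational(1, 9), Pow(Add(G, G), -1))) = Add(Rational(-2, 9), Mul(Rational(1, 9), Pow(Mul(2, G), -1))) = Add(Rational(-2, 9), Mul(Rational(1, 9), Mul(Rational(1, 2), Pow(G, -1)))) = Add(Rational(-2, 9), Mul(Rational(1, 18), Pow(G, -1))))
Mul(Function('H')(-11), Add(Function('s')(-3, -1), 4)) = Mul(Mul(Rational(1, 18), Pow(-11, -1), Add(1, Mul(-4, -11))), Add(Add(3, Mul(-4, -1)), 4)) = Mul(Mul(Rational(1, 18), Rational(-1, 11), Add(1, 44)), Add(Add(3, 4), 4)) = Mul(Mul(Rational(1, 18), Rational(-1, 11), 45), Add(7, 4)) = Mul(Rational(-5, 22), 11) = Rational(-5, 2)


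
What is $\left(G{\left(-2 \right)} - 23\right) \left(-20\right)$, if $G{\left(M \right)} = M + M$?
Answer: $540$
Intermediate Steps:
$G{\left(M \right)} = 2 M$
$\left(G{\left(-2 \right)} - 23\right) \left(-20\right) = \left(2 \left(-2\right) - 23\right) \left(-20\right) = \left(-4 - 23\right) \left(-20\right) = \left(-27\right) \left(-20\right) = 540$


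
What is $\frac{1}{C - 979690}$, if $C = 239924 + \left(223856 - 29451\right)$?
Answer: $- \frac{1}{545361} \approx -1.8336 \cdot 10^{-6}$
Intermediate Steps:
$C = 434329$ ($C = 239924 + \left(223856 - 29451\right) = 239924 + 194405 = 434329$)
$\frac{1}{C - 979690} = \frac{1}{434329 - 979690} = \frac{1}{-545361} = - \frac{1}{545361}$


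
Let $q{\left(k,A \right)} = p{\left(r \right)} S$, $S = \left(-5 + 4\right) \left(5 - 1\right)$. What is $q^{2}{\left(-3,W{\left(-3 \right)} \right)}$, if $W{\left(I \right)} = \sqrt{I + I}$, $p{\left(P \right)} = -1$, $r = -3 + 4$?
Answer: $16$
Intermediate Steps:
$r = 1$
$W{\left(I \right)} = \sqrt{2} \sqrt{I}$ ($W{\left(I \right)} = \sqrt{2 I} = \sqrt{2} \sqrt{I}$)
$S = -4$ ($S = - (5 + \left(-4 + 3\right)) = - (5 - 1) = \left(-1\right) 4 = -4$)
$q{\left(k,A \right)} = 4$ ($q{\left(k,A \right)} = \left(-1\right) \left(-4\right) = 4$)
$q^{2}{\left(-3,W{\left(-3 \right)} \right)} = 4^{2} = 16$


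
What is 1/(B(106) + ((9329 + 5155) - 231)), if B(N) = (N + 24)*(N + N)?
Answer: 1/41813 ≈ 2.3916e-5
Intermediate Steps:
B(N) = 2*N*(24 + N) (B(N) = (24 + N)*(2*N) = 2*N*(24 + N))
1/(B(106) + ((9329 + 5155) - 231)) = 1/(2*106*(24 + 106) + ((9329 + 5155) - 231)) = 1/(2*106*130 + (14484 - 231)) = 1/(27560 + 14253) = 1/41813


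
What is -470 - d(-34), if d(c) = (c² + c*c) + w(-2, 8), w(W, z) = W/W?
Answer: -2783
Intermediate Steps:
w(W, z) = 1
d(c) = 1 + 2*c² (d(c) = (c² + c*c) + 1 = (c² + c²) + 1 = 2*c² + 1 = 1 + 2*c²)
-470 - d(-34) = -470 - (1 + 2*(-34)²) = -470 - (1 + 2*1156) = -470 - (1 + 2312) = -470 - 1*2313 = -470 - 2313 = -2783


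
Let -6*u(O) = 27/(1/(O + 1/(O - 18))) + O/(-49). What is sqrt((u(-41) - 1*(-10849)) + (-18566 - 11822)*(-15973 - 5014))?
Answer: sqrt(3916179572912934)/2478 ≈ 25254.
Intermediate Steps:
u(O) = -661*O/147 - 9/(2*(-18 + O)) (u(O) = -(27/(1/(O + 1/(O - 18))) + O/(-49))/6 = -(27/(1/(O + 1/(-18 + O))) + O*(-1/49))/6 = -(27*(O + 1/(-18 + O)) - O/49)/6 = -((27*O + 27/(-18 + O)) - O/49)/6 = -(27/(-18 + O) + 1322*O/49)/6 = -661*O/147 - 9/(2*(-18 + O)))
sqrt((u(-41) - 1*(-10849)) + (-18566 - 11822)*(-15973 - 5014)) = sqrt(((-1323 - 1322*(-41)**2 + 23796*(-41))/(294*(-18 - 41)) - 1*(-10849)) + (-18566 - 11822)*(-15973 - 5014)) = sqrt(((1/294)*(-1323 - 1322*1681 - 975636)/(-59) + 10849) - 30388*(-20987)) = sqrt(((1/294)*(-1/59)*(-1323 - 2222282 - 975636) + 10849) + 637752956) = sqrt(((1/294)*(-1/59)*(-3199241) + 10849) + 637752956) = sqrt((3199241/17346 + 10849) + 637752956) = sqrt(191385995/17346 + 637752956) = sqrt(11062654160771/17346) = sqrt(3916179572912934)/2478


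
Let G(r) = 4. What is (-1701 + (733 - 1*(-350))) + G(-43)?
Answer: -614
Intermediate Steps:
(-1701 + (733 - 1*(-350))) + G(-43) = (-1701 + (733 - 1*(-350))) + 4 = (-1701 + (733 + 350)) + 4 = (-1701 + 1083) + 4 = -618 + 4 = -614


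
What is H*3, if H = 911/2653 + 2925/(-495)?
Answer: -487272/29183 ≈ -16.697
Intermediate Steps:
H = -162424/29183 (H = 911*(1/2653) + 2925*(-1/495) = 911/2653 - 65/11 = -162424/29183 ≈ -5.5657)
H*3 = -162424/29183*3 = -487272/29183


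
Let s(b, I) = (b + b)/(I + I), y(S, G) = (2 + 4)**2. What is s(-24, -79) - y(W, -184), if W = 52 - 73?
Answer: -2820/79 ≈ -35.696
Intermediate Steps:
W = -21
y(S, G) = 36 (y(S, G) = 6**2 = 36)
s(b, I) = b/I (s(b, I) = (2*b)/((2*I)) = (2*b)*(1/(2*I)) = b/I)
s(-24, -79) - y(W, -184) = -24/(-79) - 1*36 = -24*(-1/79) - 36 = 24/79 - 36 = -2820/79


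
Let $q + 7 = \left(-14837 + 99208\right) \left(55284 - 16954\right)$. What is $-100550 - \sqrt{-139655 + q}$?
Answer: $-100550 - 8 \sqrt{50528137} \approx -1.5742 \cdot 10^{5}$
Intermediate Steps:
$q = 3233940423$ ($q = -7 + \left(-14837 + 99208\right) \left(55284 - 16954\right) = -7 + 84371 \cdot 38330 = -7 + 3233940430 = 3233940423$)
$-100550 - \sqrt{-139655 + q} = -100550 - \sqrt{-139655 + 3233940423} = -100550 - \sqrt{3233800768} = -100550 - 8 \sqrt{50528137}$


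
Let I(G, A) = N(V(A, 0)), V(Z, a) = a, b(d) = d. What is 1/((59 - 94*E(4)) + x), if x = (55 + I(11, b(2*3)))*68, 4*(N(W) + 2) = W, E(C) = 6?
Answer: 1/3099 ≈ 0.00032268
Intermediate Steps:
N(W) = -2 + W/4
I(G, A) = -2 (I(G, A) = -2 + (1/4)*0 = -2 + 0 = -2)
x = 3604 (x = (55 - 2)*68 = 53*68 = 3604)
1/((59 - 94*E(4)) + x) = 1/((59 - 94*6) + 3604) = 1/((59 - 564) + 3604) = 1/(-505 + 3604) = 1/3099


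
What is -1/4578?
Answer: -1/4578 ≈ -0.00021844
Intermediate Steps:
-1/4578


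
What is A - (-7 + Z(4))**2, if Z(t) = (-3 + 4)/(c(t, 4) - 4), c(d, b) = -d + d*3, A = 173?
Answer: 2039/16 ≈ 127.44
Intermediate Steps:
c(d, b) = 2*d (c(d, b) = -d + 3*d = 2*d)
Z(t) = 1/(-4 + 2*t) (Z(t) = (-3 + 4)/(2*t - 4) = 1/(-4 + 2*t))
A - (-7 + Z(4))**2 = 173 - (-7 + 1/(2*(-2 + 4)))**2 = 173 - (-7 + (1/2)/2)**2 = 173 - (-7 + (1/2)*(1/2))**2 = 173 - (-7 + 1/4)**2 = 173 - (-27/4)**2 = 173 - 1*729/16 = 173 - 729/16 = 2039/16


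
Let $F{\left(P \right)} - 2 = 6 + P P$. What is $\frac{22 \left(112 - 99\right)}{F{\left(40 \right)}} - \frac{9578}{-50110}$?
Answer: $\frac{7433221}{20144220} \approx 0.369$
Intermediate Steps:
$F{\left(P \right)} = 8 + P^{2}$ ($F{\left(P \right)} = 2 + \left(6 + P P\right) = 2 + \left(6 + P^{2}\right) = 8 + P^{2}$)
$\frac{22 \left(112 - 99\right)}{F{\left(40 \right)}} - \frac{9578}{-50110} = \frac{22 \left(112 - 99\right)}{8 + 40^{2}} - \frac{9578}{-50110} = \frac{22 \cdot 13}{8 + 1600} - - \frac{4789}{25055} = \frac{286}{1608} + \frac{4789}{25055} = 286 \cdot \frac{1}{1608} + \frac{4789}{25055} = \frac{143}{804} + \frac{4789}{25055} = \frac{7433221}{20144220}$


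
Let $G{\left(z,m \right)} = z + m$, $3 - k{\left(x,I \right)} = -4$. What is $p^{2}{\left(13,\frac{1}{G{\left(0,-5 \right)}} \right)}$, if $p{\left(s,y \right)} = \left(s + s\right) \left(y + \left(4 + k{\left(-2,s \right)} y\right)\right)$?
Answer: $\frac{97344}{25} \approx 3893.8$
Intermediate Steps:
$k{\left(x,I \right)} = 7$ ($k{\left(x,I \right)} = 3 - -4 = 3 + 4 = 7$)
$G{\left(z,m \right)} = m + z$
$p{\left(s,y \right)} = 2 s \left(4 + 8 y\right)$ ($p{\left(s,y \right)} = \left(s + s\right) \left(y + \left(4 + 7 y\right)\right) = 2 s \left(4 + 8 y\right)$)
$p^{2}{\left(13,\frac{1}{G{\left(0,-5 \right)}} \right)} = \left(8 \cdot 13 \left(1 + \frac{2}{-5 + 0}\right)\right)^{2} = \left(8 \cdot 13 \left(1 + \frac{2}{-5}\right)\right)^{2} = \left(8 \cdot 13 \left(1 + 2 \left(- \frac{1}{5}\right)\right)\right)^{2} = \left(8 \cdot 13 \left(1 - \frac{2}{5}\right)\right)^{2} = \left(8 \cdot 13 \cdot \frac{3}{5}\right)^{2} = \left(\frac{312}{5}\right)^{2} = \frac{97344}{25}$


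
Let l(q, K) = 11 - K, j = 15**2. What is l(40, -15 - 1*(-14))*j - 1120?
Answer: 1580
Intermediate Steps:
j = 225
l(40, -15 - 1*(-14))*j - 1120 = (11 - (-15 - 1*(-14)))*225 - 1120 = (11 - (-15 + 14))*225 - 1120 = (11 - 1*(-1))*225 - 1120 = (11 + 1)*225 - 1120 = 12*225 - 1120 = 2700 - 1120 = 1580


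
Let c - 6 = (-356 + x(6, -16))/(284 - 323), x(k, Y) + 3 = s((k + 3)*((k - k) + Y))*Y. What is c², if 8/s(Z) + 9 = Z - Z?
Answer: 27133681/123201 ≈ 220.24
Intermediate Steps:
s(Z) = -8/9 (s(Z) = 8/(-9 + (Z - Z)) = 8/(-9 + 0) = 8/(-9) = 8*(-⅑) = -8/9)
x(k, Y) = -3 - 8*Y/9
c = 5209/351 (c = 6 + (-356 + (-3 - 8/9*(-16)))/(284 - 323) = 6 + (-356 + (-3 + 128/9))/(-39) = 6 + (-356 + 101/9)*(-1/39) = 6 - 3103/9*(-1/39) = 6 + 3103/351 = 5209/351 ≈ 14.840)
c² = (5209/351)² = 27133681/123201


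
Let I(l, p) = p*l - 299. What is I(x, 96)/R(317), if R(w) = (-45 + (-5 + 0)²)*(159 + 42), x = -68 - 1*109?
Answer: 17291/4020 ≈ 4.3012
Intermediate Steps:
x = -177 (x = -68 - 109 = -177)
I(l, p) = -299 + l*p (I(l, p) = l*p - 299 = -299 + l*p)
R(w) = -4020 (R(w) = (-45 + (-5)²)*201 = (-45 + 25)*201 = -20*201 = -4020)
I(x, 96)/R(317) = (-299 - 177*96)/(-4020) = (-299 - 16992)*(-1/4020) = -17291*(-1/4020) = 17291/4020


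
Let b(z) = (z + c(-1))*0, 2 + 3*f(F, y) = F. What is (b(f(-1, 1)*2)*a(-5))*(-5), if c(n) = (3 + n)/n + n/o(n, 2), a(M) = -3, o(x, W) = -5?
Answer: 0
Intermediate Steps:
f(F, y) = -⅔ + F/3
c(n) = -n/5 + (3 + n)/n (c(n) = (3 + n)/n + n/(-5) = (3 + n)/n + n*(-⅕) = (3 + n)/n - n/5 = -n/5 + (3 + n)/n)
b(z) = 0 (b(z) = (z + (1 + 3/(-1) - ⅕*(-1)))*0 = (z + (1 + 3*(-1) + ⅕))*0 = (z + (1 - 3 + ⅕))*0 = (z - 9/5)*0 = (-9/5 + z)*0 = 0)
(b(f(-1, 1)*2)*a(-5))*(-5) = (0*(-3))*(-5) = 0*(-5) = 0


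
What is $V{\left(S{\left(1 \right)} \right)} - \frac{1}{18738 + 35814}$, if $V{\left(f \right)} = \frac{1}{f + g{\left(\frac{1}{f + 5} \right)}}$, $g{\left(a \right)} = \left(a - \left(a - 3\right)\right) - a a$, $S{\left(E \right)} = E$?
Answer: $\frac{1963729}{7800936} \approx 0.25173$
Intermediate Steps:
$g{\left(a \right)} = 3 - a^{2}$ ($g{\left(a \right)} = \left(a - \left(a - 3\right)\right) - a^{2} = \left(a - \left(-3 + a\right)\right) - a^{2} = 3 - a^{2}$)
$V{\left(f \right)} = \frac{1}{3 + f - \frac{1}{\left(5 + f\right)^{2}}}$ ($V{\left(f \right)} = \frac{1}{f - \left(-3 + \left(\frac{1}{f + 5}\right)^{2}\right)} = \frac{1}{f - \left(-3 + \left(\frac{1}{5 + f}\right)^{2}\right)} = \frac{1}{f + \left(3 - \frac{1}{\left(5 + f\right)^{2}}\right)} = \frac{1}{3 + f - \frac{1}{\left(5 + f\right)^{2}}}$)
$V{\left(S{\left(1 \right)} \right)} - \frac{1}{18738 + 35814} = \frac{\left(5 + 1\right)^{2}}{-1 + \left(5 + 1\right)^{2} \left(3 + 1\right)} - \frac{1}{18738 + 35814} = \frac{6^{2}}{-1 + 6^{2} \cdot 4} - \frac{1}{54552} = \frac{1}{-1 + 36 \cdot 4} \cdot 36 - \frac{1}{54552} = \frac{1}{-1 + 144} \cdot 36 - \frac{1}{54552} = \frac{1}{143} \cdot 36 - \frac{1}{54552} = \frac{36}{143} - \frac{1}{54552} = \frac{1963729}{7800936}$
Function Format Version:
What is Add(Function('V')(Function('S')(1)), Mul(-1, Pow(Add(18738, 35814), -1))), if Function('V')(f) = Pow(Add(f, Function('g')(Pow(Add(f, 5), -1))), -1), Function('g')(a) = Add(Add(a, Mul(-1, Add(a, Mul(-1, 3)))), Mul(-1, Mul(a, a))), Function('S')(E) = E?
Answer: Rational(1963729, 7800936) ≈ 0.25173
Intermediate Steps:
Function('g')(a) = Add(3, Mul(-1, Pow(a, 2))) (Function('g')(a) = Add(Add(a, Mul(-1, Add(a, -3))), Mul(-1, Pow(a, 2))) = Add(Add(a, Mul(-1, Add(-3, a))), Mul(-1, Pow(a, 2))) = Add(Add(a, Add(3, Mul(-1, a))), Mul(-1, Pow(a, 2))) = Add(3, Mul(-1, Pow(a, 2))))
Function('V')(f) = Pow(Add(3, f, Mul(-1, Pow(Add(5, f), -2))), -1) (Function('V')(f) = Pow(Add(f, Add(3, Mul(-1, Pow(Pow(Add(f, 5), -1), 2)))), -1) = Pow(Add(f, Add(3, Mul(-1, Pow(Pow(Add(5, f), -1), 2)))), -1) = Pow(Add(f, Add(3, Mul(-1, Pow(Add(5, f), -2)))), -1) = Pow(Add(3, f, Mul(-1, Pow(Add(5, f), -2))), -1))
Add(Function('V')(Function('S')(1)), Mul(-1, Pow(Add(18738, 35814), -1))) = Add(Mul(Pow(Add(-1, Mul(Pow(Add(5, 1), 2), Add(3, 1))), -1), Pow(Add(5, 1), 2)), Mul(-1, Pow(Add(18738, 35814), -1))) = Add(Mul(Pow(Add(-1, Mul(Pow(6, 2), 4)), -1), Pow(6, 2)), Mul(-1, Pow(54552, -1))) = Add(Mul(Pow(Add(-1, Mul(36, 4)), -1), 36), Mul(-1, Rational(1, 54552))) = Add(Mul(Pow(Add(-1, 144), -1), 36), Rational(-1, 54552)) = Add(Mul(Pow(143, -1), 36), Rational(-1, 54552)) = Add(Mul(Rational(1, 143), 36), Rational(-1, 54552)) = Add(Rational(36, 143), Rational(-1, 54552)) = Rational(1963729, 7800936)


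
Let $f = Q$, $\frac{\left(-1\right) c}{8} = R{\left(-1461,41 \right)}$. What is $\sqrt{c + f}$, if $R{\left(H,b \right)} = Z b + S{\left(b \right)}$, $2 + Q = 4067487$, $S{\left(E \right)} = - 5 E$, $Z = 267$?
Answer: $\sqrt{3981549} \approx 1995.4$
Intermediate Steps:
$Q = 4067485$ ($Q = -2 + 4067487 = 4067485$)
$R{\left(H,b \right)} = 262 b$ ($R{\left(H,b \right)} = 267 b - 5 b = 262 b$)
$c = -85936$ ($c = - 8 \cdot 262 \cdot 41 = \left(-8\right) 10742 = -85936$)
$f = 4067485$
$\sqrt{c + f} = \sqrt{-85936 + 4067485} = \sqrt{3981549}$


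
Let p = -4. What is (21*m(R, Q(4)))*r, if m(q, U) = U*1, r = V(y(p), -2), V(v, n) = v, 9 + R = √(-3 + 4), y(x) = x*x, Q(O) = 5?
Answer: 1680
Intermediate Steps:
y(x) = x²
R = -8 (R = -9 + √(-3 + 4) = -9 + √1 = -9 + 1 = -8)
r = 16 (r = (-4)² = 16)
m(q, U) = U
(21*m(R, Q(4)))*r = (21*5)*16 = 105*16 = 1680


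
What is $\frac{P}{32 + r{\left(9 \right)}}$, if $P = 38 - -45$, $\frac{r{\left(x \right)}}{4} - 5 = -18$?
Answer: $- \frac{83}{20} \approx -4.15$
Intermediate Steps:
$r{\left(x \right)} = -52$ ($r{\left(x \right)} = 20 + 4 \left(-18\right) = 20 - 72 = -52$)
$P = 83$ ($P = 38 + 45 = 83$)
$\frac{P}{32 + r{\left(9 \right)}} = \frac{1}{32 - 52} \cdot 83 = \frac{1}{-20} \cdot 83 = \left(- \frac{1}{20}\right) 83 = - \frac{83}{20}$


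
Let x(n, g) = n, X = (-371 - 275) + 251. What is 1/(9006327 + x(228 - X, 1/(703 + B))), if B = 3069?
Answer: 1/9006950 ≈ 1.1103e-7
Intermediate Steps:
X = -395 (X = -646 + 251 = -395)
1/(9006327 + x(228 - X, 1/(703 + B))) = 1/(9006327 + (228 - 1*(-395))) = 1/(9006327 + (228 + 395)) = 1/(9006327 + 623) = 1/9006950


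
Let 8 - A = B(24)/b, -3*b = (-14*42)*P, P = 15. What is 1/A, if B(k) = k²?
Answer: 245/1912 ≈ 0.12814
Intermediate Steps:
b = 2940 (b = -(-14*42)*15/3 = -(-196)*15 = -⅓*(-8820) = 2940)
A = 1912/245 (A = 8 - 24²/2940 = 8 - 576/2940 = 8 - 1*48/245 = 8 - 48/245 = 1912/245 ≈ 7.8041)
1/A = 1/(1912/245) = 245/1912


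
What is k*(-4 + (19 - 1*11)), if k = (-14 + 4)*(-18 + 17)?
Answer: 40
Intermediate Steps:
k = 10 (k = -10*(-1) = 10)
k*(-4 + (19 - 1*11)) = 10*(-4 + (19 - 1*11)) = 10*(-4 + (19 - 11)) = 10*(-4 + 8) = 10*4 = 40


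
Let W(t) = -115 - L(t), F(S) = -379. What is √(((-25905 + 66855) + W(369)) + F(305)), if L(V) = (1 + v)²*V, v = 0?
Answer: √40087 ≈ 200.22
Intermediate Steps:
L(V) = V (L(V) = (1 + 0)²*V = 1²*V = 1*V = V)
W(t) = -115 - t
√(((-25905 + 66855) + W(369)) + F(305)) = √(((-25905 + 66855) + (-115 - 1*369)) - 379) = √((40950 + (-115 - 369)) - 379) = √((40950 - 484) - 379) = √(40466 - 379) = √40087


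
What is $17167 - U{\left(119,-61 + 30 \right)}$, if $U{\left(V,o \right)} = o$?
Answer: $17198$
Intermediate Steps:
$17167 - U{\left(119,-61 + 30 \right)} = 17167 - \left(-61 + 30\right) = 17167 - -31 = 17167 + 31 = 17198$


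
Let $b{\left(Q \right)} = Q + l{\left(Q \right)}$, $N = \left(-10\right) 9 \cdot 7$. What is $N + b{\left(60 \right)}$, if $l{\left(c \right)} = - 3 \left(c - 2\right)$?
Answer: $-744$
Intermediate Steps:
$l{\left(c \right)} = 6 - 3 c$ ($l{\left(c \right)} = - 3 \left(-2 + c\right) = 6 - 3 c$)
$N = -630$ ($N = \left(-90\right) 7 = -630$)
$b{\left(Q \right)} = 6 - 2 Q$ ($b{\left(Q \right)} = Q - \left(-6 + 3 Q\right) = 6 - 2 Q$)
$N + b{\left(60 \right)} = -630 + \left(6 - 120\right) = -630 - 114 = -744$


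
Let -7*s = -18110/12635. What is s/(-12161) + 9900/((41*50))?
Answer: 42592805440/8819753089 ≈ 4.8293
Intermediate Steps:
s = 3622/17689 (s = -(-18110)/(7*12635) = -⅐*(-3622/2527) = 3622/17689 ≈ 0.20476)
s/(-12161) + 9900/((41*50)) = (3622/17689)/(-12161) + 9900/((41*50)) = (3622/17689)*(-1/12161) + 9900/2050 = -3622/215115929 + 9900*(1/2050) = -3622/215115929 + 198/41 = 42592805440/8819753089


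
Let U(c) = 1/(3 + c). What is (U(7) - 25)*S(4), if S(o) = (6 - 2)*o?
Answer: -1992/5 ≈ -398.40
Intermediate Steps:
S(o) = 4*o
(U(7) - 25)*S(4) = (1/(3 + 7) - 25)*(4*4) = (1/10 - 25)*16 = -249/10*16 = -1992/5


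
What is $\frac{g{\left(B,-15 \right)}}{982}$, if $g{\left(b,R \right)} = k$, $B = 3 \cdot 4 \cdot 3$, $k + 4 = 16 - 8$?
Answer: $\frac{2}{491} \approx 0.0040733$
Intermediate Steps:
$k = 4$ ($k = -4 + \left(16 - 8\right) = -4 + 8 = 4$)
$B = 36$ ($B = 12 \cdot 3 = 36$)
$g{\left(b,R \right)} = 4$
$\frac{g{\left(B,-15 \right)}}{982} = \frac{4}{982} = 4 \cdot \frac{1}{982} = \frac{2}{491}$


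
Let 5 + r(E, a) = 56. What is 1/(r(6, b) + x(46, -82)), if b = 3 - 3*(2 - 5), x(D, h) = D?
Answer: 1/97 ≈ 0.010309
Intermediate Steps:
b = 12 (b = 3 - 3*(-3) = 3 + 9 = 12)
r(E, a) = 51 (r(E, a) = -5 + 56 = 51)
1/(r(6, b) + x(46, -82)) = 1/(51 + 46) = 1/97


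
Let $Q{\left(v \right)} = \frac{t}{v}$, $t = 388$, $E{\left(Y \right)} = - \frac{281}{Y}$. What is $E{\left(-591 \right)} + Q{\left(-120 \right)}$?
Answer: $- \frac{5433}{1970} \approx -2.7579$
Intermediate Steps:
$Q{\left(v \right)} = \frac{388}{v}$
$E{\left(-591 \right)} + Q{\left(-120 \right)} = - \frac{281}{-591} + \frac{388}{-120} = \left(-281\right) \left(- \frac{1}{591}\right) + 388 \left(- \frac{1}{120}\right) = \frac{281}{591} - \frac{97}{30} = - \frac{5433}{1970}$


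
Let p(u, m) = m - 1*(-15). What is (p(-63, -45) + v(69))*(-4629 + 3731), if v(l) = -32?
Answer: 55676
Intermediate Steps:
p(u, m) = 15 + m (p(u, m) = m + 15 = 15 + m)
(p(-63, -45) + v(69))*(-4629 + 3731) = ((15 - 45) - 32)*(-4629 + 3731) = (-30 - 32)*(-898) = -62*(-898) = 55676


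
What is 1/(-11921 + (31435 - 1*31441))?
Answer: -1/11927 ≈ -8.3843e-5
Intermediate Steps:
1/(-11921 + (31435 - 1*31441)) = 1/(-11921 + (31435 - 31441)) = 1/(-11921 - 6) = 1/(-11927) = -1/11927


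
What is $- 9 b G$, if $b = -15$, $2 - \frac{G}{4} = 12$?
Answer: $-5400$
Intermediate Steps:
$G = -40$ ($G = 8 - 48 = -40$)
$- 9 b G = \left(-9\right) \left(-15\right) \left(-40\right) = 135 \left(-40\right) = -5400$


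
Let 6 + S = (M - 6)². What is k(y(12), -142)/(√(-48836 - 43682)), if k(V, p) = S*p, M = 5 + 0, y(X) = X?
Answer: -355*I*√92518/46259 ≈ -2.3342*I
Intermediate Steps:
M = 5
S = -5 (S = -6 + (5 - 6)² = -6 + (-1)² = -6 + 1 = -5)
k(V, p) = -5*p
k(y(12), -142)/(√(-48836 - 43682)) = (-5*(-142))/(√(-48836 - 43682)) = 710/(√(-92518)) = 710/((I*√92518)) = 710*(-I*√92518/92518) = -355*I*√92518/46259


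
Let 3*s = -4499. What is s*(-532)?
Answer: 2393468/3 ≈ 7.9782e+5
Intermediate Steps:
s = -4499/3 (s = (⅓)*(-4499) = -4499/3 ≈ -1499.7)
s*(-532) = -4499/3*(-532) = 2393468/3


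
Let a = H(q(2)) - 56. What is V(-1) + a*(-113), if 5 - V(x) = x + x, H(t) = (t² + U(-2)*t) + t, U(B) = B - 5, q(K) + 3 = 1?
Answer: 4527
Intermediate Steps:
q(K) = -2 (q(K) = -3 + 1 = -2)
U(B) = -5 + B
H(t) = t² - 6*t (H(t) = (t² + (-5 - 2)*t) + t = (t² - 7*t) + t = t² - 6*t)
V(x) = 5 - 2*x (V(x) = 5 - (x + x) = 5 - 2*x)
a = -40 (a = -2*(-6 - 2) - 56 = -2*(-8) - 56 = 16 - 56 = -40)
V(-1) + a*(-113) = (5 - 2*(-1)) - 40*(-113) = (5 + 2) + 4520 = 7 + 4520 = 4527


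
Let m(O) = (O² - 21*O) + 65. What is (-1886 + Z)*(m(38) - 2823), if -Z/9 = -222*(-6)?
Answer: 29301888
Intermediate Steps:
m(O) = 65 + O² - 21*O
Z = -11988 (Z = -(-1998)*(-6) = -9*1332 = -11988)
(-1886 + Z)*(m(38) - 2823) = (-1886 - 11988)*((65 + 38² - 21*38) - 2823) = -13874*((65 + 1444 - 798) - 2823) = -13874*(711 - 2823) = -13874*(-2112) = 29301888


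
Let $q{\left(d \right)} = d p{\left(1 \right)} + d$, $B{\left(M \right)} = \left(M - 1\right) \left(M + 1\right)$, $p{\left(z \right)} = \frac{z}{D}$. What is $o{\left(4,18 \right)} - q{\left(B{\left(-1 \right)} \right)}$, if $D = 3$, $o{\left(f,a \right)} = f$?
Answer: $4$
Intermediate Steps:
$p{\left(z \right)} = \frac{z}{3}$
$B{\left(M \right)} = \left(1 + M\right) \left(-1 + M\right)$ ($B{\left(M \right)} = \left(-1 + M\right) \left(1 + M\right) = \left(1 + M\right) \left(-1 + M\right)$)
$q{\left(d \right)} = \frac{4 d}{3}$ ($q{\left(d \right)} = d \frac{1}{3} \cdot 1 + d = d \frac{1}{3} + d = \frac{d}{3} + d = \frac{4 d}{3}$)
$o{\left(4,18 \right)} - q{\left(B{\left(-1 \right)} \right)} = 4 - \frac{4 \left(-1 + \left(-1\right)^{2}\right)}{3} = 4 - \frac{4 \left(-1 + 1\right)}{3} = 4 - \frac{4}{3} \cdot 0 = 4 - 0 = 4 + 0 = 4$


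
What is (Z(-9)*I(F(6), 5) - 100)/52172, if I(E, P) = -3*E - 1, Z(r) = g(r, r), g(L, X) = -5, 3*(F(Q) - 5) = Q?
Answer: 5/26086 ≈ 0.00019167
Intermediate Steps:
F(Q) = 5 + Q/3
Z(r) = -5
I(E, P) = -1 - 3*E
(Z(-9)*I(F(6), 5) - 100)/52172 = (-5*(-1 - 3*(5 + (⅓)*6)) - 100)/52172 = (-5*(-1 - 3*(5 + 2)) - 100)*(1/52172) = (-5*(-1 - 3*7) - 100)*(1/52172) = (-5*(-1 - 21) - 100)*(1/52172) = (-5*(-22) - 100)*(1/52172) = (110 - 100)*(1/52172) = 10*(1/52172) = 5/26086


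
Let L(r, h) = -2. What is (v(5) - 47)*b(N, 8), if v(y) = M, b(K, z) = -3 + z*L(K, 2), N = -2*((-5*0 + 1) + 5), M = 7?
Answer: 760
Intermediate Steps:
N = -12 (N = -2*((0 + 1) + 5) = -2*(1 + 5) = -2*6 = -12)
b(K, z) = -3 - 2*z (b(K, z) = -3 + z*(-2) = -3 - 2*z)
v(y) = 7
(v(5) - 47)*b(N, 8) = (7 - 47)*(-3 - 2*8) = -40*(-3 - 16) = -40*(-19) = 760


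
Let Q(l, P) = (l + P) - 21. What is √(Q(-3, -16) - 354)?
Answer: I*√394 ≈ 19.849*I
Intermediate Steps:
Q(l, P) = -21 + P + l (Q(l, P) = (P + l) - 21 = -21 + P + l)
√(Q(-3, -16) - 354) = √((-21 - 16 - 3) - 354) = √(-40 - 354) = √(-394) = I*√394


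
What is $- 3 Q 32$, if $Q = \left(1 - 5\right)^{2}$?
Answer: $-1536$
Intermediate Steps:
$Q = 16$ ($Q = \left(-4\right)^{2} = 16$)
$- 3 Q 32 = - 3 \cdot 16 \cdot 32 = \left(-3\right) 512 = -1536$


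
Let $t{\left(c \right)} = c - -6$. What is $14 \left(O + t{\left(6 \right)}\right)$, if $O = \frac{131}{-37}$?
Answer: $\frac{4382}{37} \approx 118.43$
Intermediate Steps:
$O = - \frac{131}{37}$ ($O = 131 \left(- \frac{1}{37}\right) = - \frac{131}{37} \approx -3.5405$)
$t{\left(c \right)} = 6 + c$ ($t{\left(c \right)} = c + 6 = 6 + c$)
$14 \left(O + t{\left(6 \right)}\right) = 14 \left(- \frac{131}{37} + \left(6 + 6\right)\right) = 14 \left(- \frac{131}{37} + 12\right) = 14 \cdot \frac{313}{37} = \frac{4382}{37}$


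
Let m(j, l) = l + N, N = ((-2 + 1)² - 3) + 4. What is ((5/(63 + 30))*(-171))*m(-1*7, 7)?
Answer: -2565/31 ≈ -82.742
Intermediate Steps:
N = 2 (N = ((-1)² - 3) + 4 = (1 - 3) + 4 = -2 + 4 = 2)
m(j, l) = 2 + l (m(j, l) = l + 2 = 2 + l)
((5/(63 + 30))*(-171))*m(-1*7, 7) = ((5/(63 + 30))*(-171))*(2 + 7) = ((5/93)*(-171))*9 = -285/31*9 = -2565/31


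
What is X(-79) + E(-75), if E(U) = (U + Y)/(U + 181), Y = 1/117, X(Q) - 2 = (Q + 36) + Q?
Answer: -748507/6201 ≈ -120.71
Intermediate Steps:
X(Q) = 38 + 2*Q (X(Q) = 2 + ((Q + 36) + Q) = 2 + ((36 + Q) + Q) = 2 + (36 + 2*Q) = 38 + 2*Q)
Y = 1/117 ≈ 0.0085470
E(U) = (1/117 + U)/(181 + U) (E(U) = (U + 1/117)/(U + 181) = (1/117 + U)/(181 + U))
X(-79) + E(-75) = (38 + 2*(-79)) + (1/117 - 75)/(181 - 75) = (38 - 158) - 8774/117/106 = -120 + (1/106)*(-8774/117) = -120 - 4387/6201 = -748507/6201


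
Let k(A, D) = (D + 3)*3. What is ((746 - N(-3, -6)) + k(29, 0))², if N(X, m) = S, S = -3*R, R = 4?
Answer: 588289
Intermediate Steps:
S = -12 (S = -3*4 = -12)
N(X, m) = -12
k(A, D) = 9 + 3*D (k(A, D) = (3 + D)*3 = 9 + 3*D)
((746 - N(-3, -6)) + k(29, 0))² = ((746 - 1*(-12)) + (9 + 3*0))² = ((746 + 12) + (9 + 0))² = (758 + 9)² = 767² = 588289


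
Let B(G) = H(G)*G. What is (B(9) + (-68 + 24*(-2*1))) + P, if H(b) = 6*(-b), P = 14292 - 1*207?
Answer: 13483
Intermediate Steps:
P = 14085 (P = 14292 - 207 = 14085)
H(b) = -6*b
B(G) = -6*G² (B(G) = (-6*G)*G = -6*G²)
(B(9) + (-68 + 24*(-2*1))) + P = (-6*9² + (-68 + 24*(-2*1))) + 14085 = (-6*81 + (-68 + 24*(-2))) + 14085 = (-486 + (-68 - 48)) + 14085 = (-486 - 116) + 14085 = -602 + 14085 = 13483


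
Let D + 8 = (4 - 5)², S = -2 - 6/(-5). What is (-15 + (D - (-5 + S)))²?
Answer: 6561/25 ≈ 262.44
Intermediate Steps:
S = -⅘ (S = -2 - 6*(-1)/5 = -2 - 1*(-6/5) = -2 + 6/5 = -⅘ ≈ -0.80000)
D = -7 (D = -8 + (4 - 5)² = -8 + (-1)² = -8 + 1 = -7)
(-15 + (D - (-5 + S)))² = (-15 + (-7 - (-5 - ⅘)))² = (-15 + (-7 - 1*(-29/5)))² = (-15 + (-7 + 29/5))² = (-15 - 6/5)² = (-81/5)² = 6561/25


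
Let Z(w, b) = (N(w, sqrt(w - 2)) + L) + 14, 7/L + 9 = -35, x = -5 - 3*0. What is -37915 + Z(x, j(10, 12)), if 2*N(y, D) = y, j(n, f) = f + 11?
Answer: -1667761/44 ≈ -37904.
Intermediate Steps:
j(n, f) = 11 + f
N(y, D) = y/2
x = -5 (x = -5 + 0 = -5)
L = -7/44 (L = 7/(-9 - 35) = 7/(-44) = 7*(-1/44) = -7/44 ≈ -0.15909)
Z(w, b) = 609/44 + w/2 (Z(w, b) = (w/2 - 7/44) + 14 = (-7/44 + w/2) + 14 = 609/44 + w/2)
-37915 + Z(x, j(10, 12)) = -37915 + (609/44 + (1/2)*(-5)) = -37915 + (609/44 - 5/2) = -37915 + 499/44 = -1667761/44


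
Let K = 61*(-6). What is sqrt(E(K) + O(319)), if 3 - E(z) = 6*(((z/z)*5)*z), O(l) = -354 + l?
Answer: 2*sqrt(2737) ≈ 104.63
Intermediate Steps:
K = -366
E(z) = 3 - 30*z (E(z) = 3 - 6*((z/z)*5)*z = 3 - 6*(1*5)*z = 3 - 6*5*z = 3 - 30*z)
sqrt(E(K) + O(319)) = sqrt((3 - 30*(-366)) + (-354 + 319)) = sqrt((3 + 10980) - 35) = sqrt(10983 - 35) = sqrt(10948) = 2*sqrt(2737)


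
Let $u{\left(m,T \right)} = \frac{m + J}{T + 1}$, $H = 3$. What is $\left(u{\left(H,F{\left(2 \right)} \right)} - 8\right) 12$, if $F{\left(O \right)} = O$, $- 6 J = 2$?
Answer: $- \frac{256}{3} \approx -85.333$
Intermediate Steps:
$J = - \frac{1}{3}$ ($J = \left(- \frac{1}{6}\right) 2 = - \frac{1}{3} \approx -0.33333$)
$u{\left(m,T \right)} = \frac{- \frac{1}{3} + m}{1 + T}$ ($u{\left(m,T \right)} = \frac{m - \frac{1}{3}}{T + 1} = \frac{- \frac{1}{3} + m}{1 + T}$)
$\left(u{\left(H,F{\left(2 \right)} \right)} - 8\right) 12 = \left(\frac{- \frac{1}{3} + 3}{1 + 2} - 8\right) 12 = \left(\frac{1}{3} \cdot \frac{8}{3} - 8\right) 12 = \left(\frac{8}{9} - 8\right) 12 = \left(- \frac{64}{9}\right) 12 = - \frac{256}{3}$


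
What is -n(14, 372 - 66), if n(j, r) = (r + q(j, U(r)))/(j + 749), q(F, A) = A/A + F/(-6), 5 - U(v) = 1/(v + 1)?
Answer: -914/2289 ≈ -0.39930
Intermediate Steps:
U(v) = 5 - 1/(1 + v) (U(v) = 5 - 1/(v + 1) = 5 - 1/(1 + v))
q(F, A) = 1 - F/6 (q(F, A) = 1 + F*(-⅙) = 1 - F/6)
n(j, r) = (1 + r - j/6)/(749 + j) (n(j, r) = (r + (1 - j/6))/(j + 749) = (1 + r - j/6)/(749 + j))
-n(14, 372 - 66) = -(1 + (372 - 66) - ⅙*14)/(749 + 14) = -(1 + 306 - 7/3)/763 = -914/(763*3) = -1*914/2289 = -914/2289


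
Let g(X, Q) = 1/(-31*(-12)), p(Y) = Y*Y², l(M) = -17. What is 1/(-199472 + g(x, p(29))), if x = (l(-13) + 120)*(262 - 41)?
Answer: -372/74203583 ≈ -5.0132e-6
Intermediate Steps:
p(Y) = Y³
x = 22763 (x = (-17 + 120)*(262 - 41) = 103*221 = 22763)
g(X, Q) = 1/372
1/(-199472 + g(x, p(29))) = 1/(-199472 + 1/372) = 1/(-74203583/372) = -372/74203583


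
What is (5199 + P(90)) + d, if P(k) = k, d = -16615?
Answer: -11326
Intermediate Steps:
(5199 + P(90)) + d = (5199 + 90) - 16615 = 5289 - 16615 = -11326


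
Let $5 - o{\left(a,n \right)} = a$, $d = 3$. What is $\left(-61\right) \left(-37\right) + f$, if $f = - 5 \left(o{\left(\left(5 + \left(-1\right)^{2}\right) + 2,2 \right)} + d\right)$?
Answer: $2257$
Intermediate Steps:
$o{\left(a,n \right)} = 5 - a$
$f = 0$ ($f = - 5 \left(\left(5 - \left(\left(5 + \left(-1\right)^{2}\right) + 2\right)\right) + 3\right) = - 5 \left(\left(5 - \left(\left(5 + 1\right) + 2\right)\right) + 3\right) = - 5 \left(\left(5 - \left(6 + 2\right)\right) + 3\right) = - 5 \left(\left(5 - 8\right) + 3\right) = - 5 \left(-3 + 3\right) = \left(-5\right) 0 = 0$)
$\left(-61\right) \left(-37\right) + f = \left(-61\right) \left(-37\right) + 0 = 2257 + 0 = 2257$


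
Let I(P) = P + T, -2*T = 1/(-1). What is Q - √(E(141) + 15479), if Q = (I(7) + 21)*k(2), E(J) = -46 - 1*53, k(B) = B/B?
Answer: 57/2 - 2*√3845 ≈ -95.516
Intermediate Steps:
T = ½ (T = -1/(2*(-1)) = -(-1)/2 = -½*(-1) = ½ ≈ 0.50000)
k(B) = 1
E(J) = -99 (E(J) = -46 - 53 = -99)
I(P) = ½ + P (I(P) = P + ½ = ½ + P)
Q = 57/2 (Q = ((½ + 7) + 21)*1 = (15/2 + 21)*1 = (57/2)*1 = 57/2 ≈ 28.500)
Q - √(E(141) + 15479) = 57/2 - √(-99 + 15479) = 57/2 - √15380 = 57/2 - 2*√3845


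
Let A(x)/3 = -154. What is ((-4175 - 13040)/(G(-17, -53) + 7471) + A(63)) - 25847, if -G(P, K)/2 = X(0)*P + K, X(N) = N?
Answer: -199360508/7577 ≈ -26311.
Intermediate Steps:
G(P, K) = -2*K (G(P, K) = -2*(0*P + K) = -2*(0 + K) = -2*K)
A(x) = -462 (A(x) = 3*(-154) = -462)
((-4175 - 13040)/(G(-17, -53) + 7471) + A(63)) - 25847 = ((-4175 - 13040)/(-2*(-53) + 7471) - 462) - 25847 = (-17215/(106 + 7471) - 462) - 25847 = (-17215/7577 - 462) - 25847 = -3517789/7577 - 25847 = -199360508/7577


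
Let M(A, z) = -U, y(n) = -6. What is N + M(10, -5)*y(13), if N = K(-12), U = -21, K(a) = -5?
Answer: -131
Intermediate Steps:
N = -5
M(A, z) = 21 (M(A, z) = -1*(-21) = 21)
N + M(10, -5)*y(13) = -5 + 21*(-6) = -5 - 126 = -131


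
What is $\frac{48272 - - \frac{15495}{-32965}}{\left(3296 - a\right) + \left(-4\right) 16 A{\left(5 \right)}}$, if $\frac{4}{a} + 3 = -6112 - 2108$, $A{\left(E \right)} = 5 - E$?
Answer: $\frac{2617004261931}{178690158116} \approx 14.645$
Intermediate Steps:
$a = - \frac{4}{8223}$ ($a = \frac{4}{-3 - 8220} = \frac{4}{-8223} = 4 \left(- \frac{1}{8223}\right) = - \frac{4}{8223} \approx -0.00048644$)
$\frac{48272 - - \frac{15495}{-32965}}{\left(3296 - a\right) + \left(-4\right) 16 A{\left(5 \right)}} = \frac{48272 - - \frac{15495}{-32965}}{\left(3296 - - \frac{4}{8223}\right) + \left(-4\right) 16 \left(5 - 5\right)} = \frac{48272 - \left(-15495\right) \left(- \frac{1}{32965}\right)}{\left(3296 + \frac{4}{8223}\right) - 64 \left(5 - 5\right)} = \frac{48272 - \frac{3099}{6593}}{\frac{27103012}{8223} - 0} = \frac{48272 - \frac{3099}{6593}}{\frac{27103012}{8223} + 0} = \frac{318254197}{6593 \cdot \frac{27103012}{8223}} = \frac{318254197}{6593} \cdot \frac{8223}{27103012} = \frac{2617004261931}{178690158116}$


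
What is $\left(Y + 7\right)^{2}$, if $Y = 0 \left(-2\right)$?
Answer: $49$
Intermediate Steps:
$Y = 0$
$\left(Y + 7\right)^{2} = \left(0 + 7\right)^{2} = 7^{2} = 49$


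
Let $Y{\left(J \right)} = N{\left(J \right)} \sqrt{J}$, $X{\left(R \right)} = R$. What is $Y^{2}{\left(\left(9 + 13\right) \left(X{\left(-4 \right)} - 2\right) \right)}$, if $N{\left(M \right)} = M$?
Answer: $-2299968$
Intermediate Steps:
$Y{\left(J \right)} = J^{\frac{3}{2}}$ ($Y{\left(J \right)} = J \sqrt{J} = J^{\frac{3}{2}}$)
$Y^{2}{\left(\left(9 + 13\right) \left(X{\left(-4 \right)} - 2\right) \right)} = \left(\left(\left(9 + 13\right) \left(-4 - 2\right)\right)^{\frac{3}{2}}\right)^{2} = \left(\left(22 \left(-6\right)\right)^{\frac{3}{2}}\right)^{2} = \left(\left(-132\right)^{\frac{3}{2}}\right)^{2} = \left(- 264 i \sqrt{33}\right)^{2} = -2299968$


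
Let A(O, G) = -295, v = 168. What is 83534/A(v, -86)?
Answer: -83534/295 ≈ -283.17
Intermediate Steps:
83534/A(v, -86) = 83534/(-295) = 83534*(-1/295) = -83534/295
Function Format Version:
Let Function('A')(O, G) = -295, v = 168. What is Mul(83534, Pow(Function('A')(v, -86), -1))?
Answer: Rational(-83534, 295) ≈ -283.17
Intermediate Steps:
Mul(83534, Pow(Function('A')(v, -86), -1)) = Mul(83534, Pow(-295, -1)) = Mul(83534, Rational(-1, 295)) = Rational(-83534, 295)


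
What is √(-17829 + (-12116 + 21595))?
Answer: 5*I*√334 ≈ 91.378*I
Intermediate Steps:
√(-17829 + (-12116 + 21595)) = √(-17829 + 9479) = √(-8350) = 5*I*√334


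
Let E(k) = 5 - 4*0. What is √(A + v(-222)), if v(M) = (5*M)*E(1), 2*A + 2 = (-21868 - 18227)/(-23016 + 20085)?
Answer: I*√21168246706/1954 ≈ 74.459*I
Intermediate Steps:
A = 11411/1954 (A = -1 + ((-21868 - 18227)/(-23016 + 20085))/2 = -1 + (-40095/(-2931))/2 = -1 + (-40095*(-1/2931))/2 = -1 + (½)*(13365/977) = -1 + 13365/1954 = 11411/1954 ≈ 5.8398)
E(k) = 5 (E(k) = 5 + 0 = 5)
v(M) = 25*M (v(M) = (5*M)*5 = 25*M)
√(A + v(-222)) = √(11411/1954 + 25*(-222)) = √(11411/1954 - 5550) = √(-10833289/1954) = I*√21168246706/1954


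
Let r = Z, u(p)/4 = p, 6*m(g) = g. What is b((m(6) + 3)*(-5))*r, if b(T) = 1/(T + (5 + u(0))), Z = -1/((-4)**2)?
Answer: 1/240 ≈ 0.0041667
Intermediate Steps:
m(g) = g/6
u(p) = 4*p
Z = -1/16 ≈ -0.062500
r = -1/16 ≈ -0.062500
b(T) = 1/(5 + T) (b(T) = 1/(T + (5 + 4*0)) = 1/(T + (5 + 0)) = 1/(T + 5) = 1/(5 + T))
b((m(6) + 3)*(-5))*r = -1/16/(5 + ((1/6)*6 + 3)*(-5)) = -1/16/(5 + (1 + 3)*(-5)) = -1/16/(5 + 4*(-5)) = -1/16/(5 - 20) = -1/16/(-15) = -1/15*(-1/16) = 1/240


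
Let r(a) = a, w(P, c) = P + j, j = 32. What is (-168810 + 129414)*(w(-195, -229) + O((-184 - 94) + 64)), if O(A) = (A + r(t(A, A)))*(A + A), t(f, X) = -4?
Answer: -3669382836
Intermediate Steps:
w(P, c) = 32 + P (w(P, c) = P + 32 = 32 + P)
O(A) = 2*A*(-4 + A) (O(A) = (A - 4)*(A + A) = (-4 + A)*(2*A) = 2*A*(-4 + A))
(-168810 + 129414)*(w(-195, -229) + O((-184 - 94) + 64)) = (-168810 + 129414)*((32 - 195) + 2*((-184 - 94) + 64)*(-4 + ((-184 - 94) + 64))) = -39396*(-163 + 2*(-278 + 64)*(-4 + (-278 + 64))) = -39396*(-163 + 2*(-214)*(-4 - 214)) = -39396*(-163 + 2*(-214)*(-218)) = -39396*(-163 + 93304) = -39396*93141 = -3669382836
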